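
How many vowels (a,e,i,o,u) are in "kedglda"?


Input: kedglda
Checking each character:
  'k' at position 0: consonant
  'e' at position 1: vowel (running total: 1)
  'd' at position 2: consonant
  'g' at position 3: consonant
  'l' at position 4: consonant
  'd' at position 5: consonant
  'a' at position 6: vowel (running total: 2)
Total vowels: 2

2


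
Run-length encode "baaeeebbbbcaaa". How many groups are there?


Input: baaeeebbbbcaaa
Scanning for consecutive runs:
  Group 1: 'b' x 1 (positions 0-0)
  Group 2: 'a' x 2 (positions 1-2)
  Group 3: 'e' x 3 (positions 3-5)
  Group 4: 'b' x 4 (positions 6-9)
  Group 5: 'c' x 1 (positions 10-10)
  Group 6: 'a' x 3 (positions 11-13)
Total groups: 6

6


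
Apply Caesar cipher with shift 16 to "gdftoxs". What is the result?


Caesar cipher: shift "gdftoxs" by 16
  'g' (pos 6) + 16 = pos 22 = 'w'
  'd' (pos 3) + 16 = pos 19 = 't'
  'f' (pos 5) + 16 = pos 21 = 'v'
  't' (pos 19) + 16 = pos 9 = 'j'
  'o' (pos 14) + 16 = pos 4 = 'e'
  'x' (pos 23) + 16 = pos 13 = 'n'
  's' (pos 18) + 16 = pos 8 = 'i'
Result: wtvjeni

wtvjeni


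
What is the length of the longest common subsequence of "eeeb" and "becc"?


LCS of "eeeb" and "becc"
DP table:
           b    e    c    c
      0    0    0    0    0
  e   0    0    1    1    1
  e   0    0    1    1    1
  e   0    0    1    1    1
  b   0    1    1    1    1
LCS length = dp[4][4] = 1

1


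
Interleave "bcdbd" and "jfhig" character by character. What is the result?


Interleaving "bcdbd" and "jfhig":
  Position 0: 'b' from first, 'j' from second => "bj"
  Position 1: 'c' from first, 'f' from second => "cf"
  Position 2: 'd' from first, 'h' from second => "dh"
  Position 3: 'b' from first, 'i' from second => "bi"
  Position 4: 'd' from first, 'g' from second => "dg"
Result: bjcfdhbidg

bjcfdhbidg


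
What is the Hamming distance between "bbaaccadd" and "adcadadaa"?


Comparing "bbaaccadd" and "adcadadaa" position by position:
  Position 0: 'b' vs 'a' => differ
  Position 1: 'b' vs 'd' => differ
  Position 2: 'a' vs 'c' => differ
  Position 3: 'a' vs 'a' => same
  Position 4: 'c' vs 'd' => differ
  Position 5: 'c' vs 'a' => differ
  Position 6: 'a' vs 'd' => differ
  Position 7: 'd' vs 'a' => differ
  Position 8: 'd' vs 'a' => differ
Total differences (Hamming distance): 8

8


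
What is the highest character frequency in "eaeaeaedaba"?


Input: eaeaeaedaba
Character counts:
  'a': 5
  'b': 1
  'd': 1
  'e': 4
Maximum frequency: 5

5


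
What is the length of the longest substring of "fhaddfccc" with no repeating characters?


Input: "fhaddfccc"
Sliding window (track last position of each char):
  Position 0 ('f'): window [0,0] length 1 -- new best
  Position 1 ('h'): window [0,1] length 2 -- new best
  Position 2 ('a'): window [0,2] length 3 -- new best
  Position 3 ('d'): window [0,3] length 4 -- new best
  Position 4 ('d'): repeat (last at 3), move window start to 4
  Position 4 ('d'): window [4,4] length 1
  Position 5 ('f'): window [4,5] length 2
  Position 6 ('c'): window [4,6] length 3
  Position 7 ('c'): repeat (last at 6), move window start to 7
  Position 7 ('c'): window [7,7] length 1
  Position 8 ('c'): repeat (last at 7), move window start to 8
  Position 8 ('c'): window [8,8] length 1
Longest substring with no repeats: "fhad" with length 4

4


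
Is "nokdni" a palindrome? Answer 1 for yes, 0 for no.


Input: nokdni
Reversed: indkon
  Compare pos 0 ('n') with pos 5 ('i'): MISMATCH
  Compare pos 1 ('o') with pos 4 ('n'): MISMATCH
  Compare pos 2 ('k') with pos 3 ('d'): MISMATCH
Result: not a palindrome

0


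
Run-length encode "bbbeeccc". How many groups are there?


Input: bbbeeccc
Scanning for consecutive runs:
  Group 1: 'b' x 3 (positions 0-2)
  Group 2: 'e' x 2 (positions 3-4)
  Group 3: 'c' x 3 (positions 5-7)
Total groups: 3

3


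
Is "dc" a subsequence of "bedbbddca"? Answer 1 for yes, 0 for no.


Check if "dc" is a subsequence of "bedbbddca"
Greedy scan:
  Position 0 ('b'): no match needed
  Position 1 ('e'): no match needed
  Position 2 ('d'): matches sub[0] = 'd'
  Position 3 ('b'): no match needed
  Position 4 ('b'): no match needed
  Position 5 ('d'): no match needed
  Position 6 ('d'): no match needed
  Position 7 ('c'): matches sub[1] = 'c'
  Position 8 ('a'): no match needed
All 2 characters matched => is a subsequence

1


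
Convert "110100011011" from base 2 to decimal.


Input: "110100011011" in base 2
Positional expansion:
  Digit '1' (value 1) x 2^11 = 2048
  Digit '1' (value 1) x 2^10 = 1024
  Digit '0' (value 0) x 2^9 = 0
  Digit '1' (value 1) x 2^8 = 256
  Digit '0' (value 0) x 2^7 = 0
  Digit '0' (value 0) x 2^6 = 0
  Digit '0' (value 0) x 2^5 = 0
  Digit '1' (value 1) x 2^4 = 16
  Digit '1' (value 1) x 2^3 = 8
  Digit '0' (value 0) x 2^2 = 0
  Digit '1' (value 1) x 2^1 = 2
  Digit '1' (value 1) x 2^0 = 1
Sum = 3355

3355


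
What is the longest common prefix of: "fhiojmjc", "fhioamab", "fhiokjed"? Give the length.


Words: fhiojmjc, fhioamab, fhiokjed
  Position 0: all 'f' => match
  Position 1: all 'h' => match
  Position 2: all 'i' => match
  Position 3: all 'o' => match
  Position 4: ('j', 'a', 'k') => mismatch, stop
LCP = "fhio" (length 4)

4


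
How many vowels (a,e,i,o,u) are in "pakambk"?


Input: pakambk
Checking each character:
  'p' at position 0: consonant
  'a' at position 1: vowel (running total: 1)
  'k' at position 2: consonant
  'a' at position 3: vowel (running total: 2)
  'm' at position 4: consonant
  'b' at position 5: consonant
  'k' at position 6: consonant
Total vowels: 2

2


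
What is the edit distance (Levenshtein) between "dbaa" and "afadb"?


Computing edit distance: "dbaa" -> "afadb"
DP table:
           a    f    a    d    b
      0    1    2    3    4    5
  d   1    1    2    3    3    4
  b   2    2    2    3    4    3
  a   3    2    3    2    3    4
  a   4    3    3    3    3    4
Edit distance = dp[4][5] = 4

4


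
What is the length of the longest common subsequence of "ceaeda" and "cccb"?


LCS of "ceaeda" and "cccb"
DP table:
           c    c    c    b
      0    0    0    0    0
  c   0    1    1    1    1
  e   0    1    1    1    1
  a   0    1    1    1    1
  e   0    1    1    1    1
  d   0    1    1    1    1
  a   0    1    1    1    1
LCS length = dp[6][4] = 1

1


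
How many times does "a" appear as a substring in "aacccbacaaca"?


Searching for "a" in "aacccbacaaca"
Scanning each position:
  Position 0: "a" => MATCH
  Position 1: "a" => MATCH
  Position 2: "c" => no
  Position 3: "c" => no
  Position 4: "c" => no
  Position 5: "b" => no
  Position 6: "a" => MATCH
  Position 7: "c" => no
  Position 8: "a" => MATCH
  Position 9: "a" => MATCH
  Position 10: "c" => no
  Position 11: "a" => MATCH
Total occurrences: 6

6


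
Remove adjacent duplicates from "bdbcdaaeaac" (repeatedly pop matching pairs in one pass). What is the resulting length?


Input: bdbcdaaeaac
Stack-based adjacent duplicate removal:
  Read 'b': push. Stack: b
  Read 'd': push. Stack: bd
  Read 'b': push. Stack: bdb
  Read 'c': push. Stack: bdbc
  Read 'd': push. Stack: bdbcd
  Read 'a': push. Stack: bdbcda
  Read 'a': matches stack top 'a' => pop. Stack: bdbcd
  Read 'e': push. Stack: bdbcde
  Read 'a': push. Stack: bdbcdea
  Read 'a': matches stack top 'a' => pop. Stack: bdbcde
  Read 'c': push. Stack: bdbcdec
Final stack: "bdbcdec" (length 7)

7


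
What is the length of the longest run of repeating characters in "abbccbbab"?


Input: "abbccbbab"
Scanning for longest run:
  Position 1 ('b'): new char, reset run to 1
  Position 2 ('b'): continues run of 'b', length=2
  Position 3 ('c'): new char, reset run to 1
  Position 4 ('c'): continues run of 'c', length=2
  Position 5 ('b'): new char, reset run to 1
  Position 6 ('b'): continues run of 'b', length=2
  Position 7 ('a'): new char, reset run to 1
  Position 8 ('b'): new char, reset run to 1
Longest run: 'b' with length 2

2


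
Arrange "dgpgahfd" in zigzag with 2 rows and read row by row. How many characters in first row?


Zigzag "dgpgahfd" into 2 rows:
Placing characters:
  'd' => row 0
  'g' => row 1
  'p' => row 0
  'g' => row 1
  'a' => row 0
  'h' => row 1
  'f' => row 0
  'd' => row 1
Rows:
  Row 0: "dpaf"
  Row 1: "gghd"
First row length: 4

4


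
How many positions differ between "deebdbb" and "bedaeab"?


Comparing "deebdbb" and "bedaeab" position by position:
  Position 0: 'd' vs 'b' => DIFFER
  Position 1: 'e' vs 'e' => same
  Position 2: 'e' vs 'd' => DIFFER
  Position 3: 'b' vs 'a' => DIFFER
  Position 4: 'd' vs 'e' => DIFFER
  Position 5: 'b' vs 'a' => DIFFER
  Position 6: 'b' vs 'b' => same
Positions that differ: 5

5


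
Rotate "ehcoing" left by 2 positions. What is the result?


Input: "ehcoing", rotate left by 2
First 2 characters: "eh"
Remaining characters: "coing"
Concatenate remaining + first: "coing" + "eh" = "coingeh"

coingeh


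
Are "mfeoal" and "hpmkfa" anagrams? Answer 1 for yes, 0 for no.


Strings: "mfeoal", "hpmkfa"
Sorted first:  aeflmo
Sorted second: afhkmp
Differ at position 1: 'e' vs 'f' => not anagrams

0


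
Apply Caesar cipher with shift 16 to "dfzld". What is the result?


Caesar cipher: shift "dfzld" by 16
  'd' (pos 3) + 16 = pos 19 = 't'
  'f' (pos 5) + 16 = pos 21 = 'v'
  'z' (pos 25) + 16 = pos 15 = 'p'
  'l' (pos 11) + 16 = pos 1 = 'b'
  'd' (pos 3) + 16 = pos 19 = 't'
Result: tvpbt

tvpbt


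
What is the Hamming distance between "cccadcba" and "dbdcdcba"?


Comparing "cccadcba" and "dbdcdcba" position by position:
  Position 0: 'c' vs 'd' => differ
  Position 1: 'c' vs 'b' => differ
  Position 2: 'c' vs 'd' => differ
  Position 3: 'a' vs 'c' => differ
  Position 4: 'd' vs 'd' => same
  Position 5: 'c' vs 'c' => same
  Position 6: 'b' vs 'b' => same
  Position 7: 'a' vs 'a' => same
Total differences (Hamming distance): 4

4


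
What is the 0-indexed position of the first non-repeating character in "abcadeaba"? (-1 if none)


Input: abcadeaba
Character frequencies:
  'a': 4
  'b': 2
  'c': 1
  'd': 1
  'e': 1
Scanning left to right for freq == 1:
  Position 0 ('a'): freq=4, skip
  Position 1 ('b'): freq=2, skip
  Position 2 ('c'): unique! => answer = 2

2


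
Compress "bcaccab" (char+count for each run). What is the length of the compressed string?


Input: bcaccab
Runs:
  'b' x 1 => "b1"
  'c' x 1 => "c1"
  'a' x 1 => "a1"
  'c' x 2 => "c2"
  'a' x 1 => "a1"
  'b' x 1 => "b1"
Compressed: "b1c1a1c2a1b1"
Compressed length: 12

12


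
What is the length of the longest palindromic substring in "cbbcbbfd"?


Input: "cbbcbbfd"
Checking substrings for palindromes:
  [1:6] "bbcbb" (len 5) => palindrome
  [0:4] "cbbc" (len 4) => palindrome
  [2:5] "bcb" (len 3) => palindrome
  [1:3] "bb" (len 2) => palindrome
  [4:6] "bb" (len 2) => palindrome
Longest palindromic substring: "bbcbb" with length 5

5


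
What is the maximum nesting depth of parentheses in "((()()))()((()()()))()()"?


Input: "((()()))()((()()()))()()"
Tracking depth:
  Position 0 '(': depth becomes 1
  Position 1 '(': depth becomes 2
  Position 2 '(': depth becomes 3
  Position 3 ')': depth becomes 2
  Position 4 '(': depth becomes 3
  Position 5 ')': depth becomes 2
  Position 6 ')': depth becomes 1
  Position 7 ')': depth becomes 0
  Position 8 '(': depth becomes 1
  Position 9 ')': depth becomes 0
  Position 10 '(': depth becomes 1
  Position 11 '(': depth becomes 2
  Position 12 '(': depth becomes 3
  Position 13 ')': depth becomes 2
  Position 14 '(': depth becomes 3
  Position 15 ')': depth becomes 2
  Position 16 '(': depth becomes 3
  Position 17 ')': depth becomes 2
  Position 18 ')': depth becomes 1
  Position 19 ')': depth becomes 0
  Position 20 '(': depth becomes 1
  Position 21 ')': depth becomes 0
  Position 22 '(': depth becomes 1
  Position 23 ')': depth becomes 0
Maximum depth reached: 3

3


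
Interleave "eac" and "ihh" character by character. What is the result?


Interleaving "eac" and "ihh":
  Position 0: 'e' from first, 'i' from second => "ei"
  Position 1: 'a' from first, 'h' from second => "ah"
  Position 2: 'c' from first, 'h' from second => "ch"
Result: eiahch

eiahch


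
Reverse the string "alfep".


Input: alfep
Reading characters right to left:
  Position 4: 'p'
  Position 3: 'e'
  Position 2: 'f'
  Position 1: 'l'
  Position 0: 'a'
Reversed: pefla

pefla


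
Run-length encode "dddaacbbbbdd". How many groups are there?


Input: dddaacbbbbdd
Scanning for consecutive runs:
  Group 1: 'd' x 3 (positions 0-2)
  Group 2: 'a' x 2 (positions 3-4)
  Group 3: 'c' x 1 (positions 5-5)
  Group 4: 'b' x 4 (positions 6-9)
  Group 5: 'd' x 2 (positions 10-11)
Total groups: 5

5


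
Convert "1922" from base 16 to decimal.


Input: "1922" in base 16
Positional expansion:
  Digit '1' (value 1) x 16^3 = 4096
  Digit '9' (value 9) x 16^2 = 2304
  Digit '2' (value 2) x 16^1 = 32
  Digit '2' (value 2) x 16^0 = 2
Sum = 6434

6434


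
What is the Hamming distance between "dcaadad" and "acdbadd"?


Comparing "dcaadad" and "acdbadd" position by position:
  Position 0: 'd' vs 'a' => differ
  Position 1: 'c' vs 'c' => same
  Position 2: 'a' vs 'd' => differ
  Position 3: 'a' vs 'b' => differ
  Position 4: 'd' vs 'a' => differ
  Position 5: 'a' vs 'd' => differ
  Position 6: 'd' vs 'd' => same
Total differences (Hamming distance): 5

5


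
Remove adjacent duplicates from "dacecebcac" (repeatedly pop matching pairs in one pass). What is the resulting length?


Input: dacecebcac
Stack-based adjacent duplicate removal:
  Read 'd': push. Stack: d
  Read 'a': push. Stack: da
  Read 'c': push. Stack: dac
  Read 'e': push. Stack: dace
  Read 'c': push. Stack: dacec
  Read 'e': push. Stack: dacece
  Read 'b': push. Stack: daceceb
  Read 'c': push. Stack: dacecebc
  Read 'a': push. Stack: dacecebca
  Read 'c': push. Stack: dacecebcac
Final stack: "dacecebcac" (length 10)

10


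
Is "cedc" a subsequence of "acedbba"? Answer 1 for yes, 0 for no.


Check if "cedc" is a subsequence of "acedbba"
Greedy scan:
  Position 0 ('a'): no match needed
  Position 1 ('c'): matches sub[0] = 'c'
  Position 2 ('e'): matches sub[1] = 'e'
  Position 3 ('d'): matches sub[2] = 'd'
  Position 4 ('b'): no match needed
  Position 5 ('b'): no match needed
  Position 6 ('a'): no match needed
Only matched 3/4 characters => not a subsequence

0


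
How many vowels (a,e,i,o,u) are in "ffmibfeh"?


Input: ffmibfeh
Checking each character:
  'f' at position 0: consonant
  'f' at position 1: consonant
  'm' at position 2: consonant
  'i' at position 3: vowel (running total: 1)
  'b' at position 4: consonant
  'f' at position 5: consonant
  'e' at position 6: vowel (running total: 2)
  'h' at position 7: consonant
Total vowels: 2

2


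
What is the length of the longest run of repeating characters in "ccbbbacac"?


Input: "ccbbbacac"
Scanning for longest run:
  Position 1 ('c'): continues run of 'c', length=2
  Position 2 ('b'): new char, reset run to 1
  Position 3 ('b'): continues run of 'b', length=2
  Position 4 ('b'): continues run of 'b', length=3
  Position 5 ('a'): new char, reset run to 1
  Position 6 ('c'): new char, reset run to 1
  Position 7 ('a'): new char, reset run to 1
  Position 8 ('c'): new char, reset run to 1
Longest run: 'b' with length 3

3


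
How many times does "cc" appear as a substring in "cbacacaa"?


Searching for "cc" in "cbacacaa"
Scanning each position:
  Position 0: "cb" => no
  Position 1: "ba" => no
  Position 2: "ac" => no
  Position 3: "ca" => no
  Position 4: "ac" => no
  Position 5: "ca" => no
  Position 6: "aa" => no
Total occurrences: 0

0


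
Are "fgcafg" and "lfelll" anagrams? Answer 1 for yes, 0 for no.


Strings: "fgcafg", "lfelll"
Sorted first:  acffgg
Sorted second: efllll
Differ at position 0: 'a' vs 'e' => not anagrams

0


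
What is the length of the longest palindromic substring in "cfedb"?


Input: "cfedb"
Checking substrings for palindromes:
  No multi-char palindromic substrings found
Longest palindromic substring: "c" with length 1

1


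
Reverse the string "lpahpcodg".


Input: lpahpcodg
Reading characters right to left:
  Position 8: 'g'
  Position 7: 'd'
  Position 6: 'o'
  Position 5: 'c'
  Position 4: 'p'
  Position 3: 'h'
  Position 2: 'a'
  Position 1: 'p'
  Position 0: 'l'
Reversed: gdocphapl

gdocphapl


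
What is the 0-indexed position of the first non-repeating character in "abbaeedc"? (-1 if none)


Input: abbaeedc
Character frequencies:
  'a': 2
  'b': 2
  'c': 1
  'd': 1
  'e': 2
Scanning left to right for freq == 1:
  Position 0 ('a'): freq=2, skip
  Position 1 ('b'): freq=2, skip
  Position 2 ('b'): freq=2, skip
  Position 3 ('a'): freq=2, skip
  Position 4 ('e'): freq=2, skip
  Position 5 ('e'): freq=2, skip
  Position 6 ('d'): unique! => answer = 6

6


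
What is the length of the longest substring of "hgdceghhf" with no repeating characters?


Input: "hgdceghhf"
Sliding window (track last position of each char):
  Position 0 ('h'): window [0,0] length 1 -- new best
  Position 1 ('g'): window [0,1] length 2 -- new best
  Position 2 ('d'): window [0,2] length 3 -- new best
  Position 3 ('c'): window [0,3] length 4 -- new best
  Position 4 ('e'): window [0,4] length 5 -- new best
  Position 5 ('g'): repeat (last at 1), move window start to 2
  Position 5 ('g'): window [2,5] length 4
  Position 6 ('h'): window [2,6] length 5
  Position 7 ('h'): repeat (last at 6), move window start to 7
  Position 7 ('h'): window [7,7] length 1
  Position 8 ('f'): window [7,8] length 2
Longest substring with no repeats: "hgdce" with length 5

5


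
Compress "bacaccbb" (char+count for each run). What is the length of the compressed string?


Input: bacaccbb
Runs:
  'b' x 1 => "b1"
  'a' x 1 => "a1"
  'c' x 1 => "c1"
  'a' x 1 => "a1"
  'c' x 2 => "c2"
  'b' x 2 => "b2"
Compressed: "b1a1c1a1c2b2"
Compressed length: 12

12


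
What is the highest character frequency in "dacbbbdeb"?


Input: dacbbbdeb
Character counts:
  'a': 1
  'b': 4
  'c': 1
  'd': 2
  'e': 1
Maximum frequency: 4

4


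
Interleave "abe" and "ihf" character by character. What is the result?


Interleaving "abe" and "ihf":
  Position 0: 'a' from first, 'i' from second => "ai"
  Position 1: 'b' from first, 'h' from second => "bh"
  Position 2: 'e' from first, 'f' from second => "ef"
Result: aibhef

aibhef


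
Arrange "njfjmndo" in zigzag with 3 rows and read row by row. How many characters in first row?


Zigzag "njfjmndo" into 3 rows:
Placing characters:
  'n' => row 0
  'j' => row 1
  'f' => row 2
  'j' => row 1
  'm' => row 0
  'n' => row 1
  'd' => row 2
  'o' => row 1
Rows:
  Row 0: "nm"
  Row 1: "jjno"
  Row 2: "fd"
First row length: 2

2


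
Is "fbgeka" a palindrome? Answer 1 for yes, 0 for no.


Input: fbgeka
Reversed: akegbf
  Compare pos 0 ('f') with pos 5 ('a'): MISMATCH
  Compare pos 1 ('b') with pos 4 ('k'): MISMATCH
  Compare pos 2 ('g') with pos 3 ('e'): MISMATCH
Result: not a palindrome

0


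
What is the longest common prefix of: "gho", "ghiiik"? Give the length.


Words: gho, ghiiik
  Position 0: all 'g' => match
  Position 1: all 'h' => match
  Position 2: ('o', 'i') => mismatch, stop
LCP = "gh" (length 2)

2


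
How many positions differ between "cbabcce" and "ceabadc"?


Comparing "cbabcce" and "ceabadc" position by position:
  Position 0: 'c' vs 'c' => same
  Position 1: 'b' vs 'e' => DIFFER
  Position 2: 'a' vs 'a' => same
  Position 3: 'b' vs 'b' => same
  Position 4: 'c' vs 'a' => DIFFER
  Position 5: 'c' vs 'd' => DIFFER
  Position 6: 'e' vs 'c' => DIFFER
Positions that differ: 4

4


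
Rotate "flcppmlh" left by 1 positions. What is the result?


Input: "flcppmlh", rotate left by 1
First 1 characters: "f"
Remaining characters: "lcppmlh"
Concatenate remaining + first: "lcppmlh" + "f" = "lcppmlhf"

lcppmlhf


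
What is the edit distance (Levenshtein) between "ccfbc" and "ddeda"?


Computing edit distance: "ccfbc" -> "ddeda"
DP table:
           d    d    e    d    a
      0    1    2    3    4    5
  c   1    1    2    3    4    5
  c   2    2    2    3    4    5
  f   3    3    3    3    4    5
  b   4    4    4    4    4    5
  c   5    5    5    5    5    5
Edit distance = dp[5][5] = 5

5


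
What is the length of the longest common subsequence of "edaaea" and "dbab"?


LCS of "edaaea" and "dbab"
DP table:
           d    b    a    b
      0    0    0    0    0
  e   0    0    0    0    0
  d   0    1    1    1    1
  a   0    1    1    2    2
  a   0    1    1    2    2
  e   0    1    1    2    2
  a   0    1    1    2    2
LCS length = dp[6][4] = 2

2


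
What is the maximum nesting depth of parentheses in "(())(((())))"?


Input: "(())(((())))"
Tracking depth:
  Position 0 '(': depth becomes 1
  Position 1 '(': depth becomes 2
  Position 2 ')': depth becomes 1
  Position 3 ')': depth becomes 0
  Position 4 '(': depth becomes 1
  Position 5 '(': depth becomes 2
  Position 6 '(': depth becomes 3
  Position 7 '(': depth becomes 4
  Position 8 ')': depth becomes 3
  Position 9 ')': depth becomes 2
  Position 10 ')': depth becomes 1
  Position 11 ')': depth becomes 0
Maximum depth reached: 4

4


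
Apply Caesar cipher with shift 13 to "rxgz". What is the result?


Caesar cipher: shift "rxgz" by 13
  'r' (pos 17) + 13 = pos 4 = 'e'
  'x' (pos 23) + 13 = pos 10 = 'k'
  'g' (pos 6) + 13 = pos 19 = 't'
  'z' (pos 25) + 13 = pos 12 = 'm'
Result: ektm

ektm


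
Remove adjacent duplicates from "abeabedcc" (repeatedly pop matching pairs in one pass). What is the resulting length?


Input: abeabedcc
Stack-based adjacent duplicate removal:
  Read 'a': push. Stack: a
  Read 'b': push. Stack: ab
  Read 'e': push. Stack: abe
  Read 'a': push. Stack: abea
  Read 'b': push. Stack: abeab
  Read 'e': push. Stack: abeabe
  Read 'd': push. Stack: abeabed
  Read 'c': push. Stack: abeabedc
  Read 'c': matches stack top 'c' => pop. Stack: abeabed
Final stack: "abeabed" (length 7)

7


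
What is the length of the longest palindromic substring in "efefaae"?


Input: "efefaae"
Checking substrings for palindromes:
  [0:3] "efe" (len 3) => palindrome
  [1:4] "fef" (len 3) => palindrome
  [4:6] "aa" (len 2) => palindrome
Longest palindromic substring: "efe" with length 3

3


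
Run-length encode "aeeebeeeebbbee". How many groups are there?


Input: aeeebeeeebbbee
Scanning for consecutive runs:
  Group 1: 'a' x 1 (positions 0-0)
  Group 2: 'e' x 3 (positions 1-3)
  Group 3: 'b' x 1 (positions 4-4)
  Group 4: 'e' x 4 (positions 5-8)
  Group 5: 'b' x 3 (positions 9-11)
  Group 6: 'e' x 2 (positions 12-13)
Total groups: 6

6


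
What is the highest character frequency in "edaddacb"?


Input: edaddacb
Character counts:
  'a': 2
  'b': 1
  'c': 1
  'd': 3
  'e': 1
Maximum frequency: 3

3


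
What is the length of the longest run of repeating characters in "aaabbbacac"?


Input: "aaabbbacac"
Scanning for longest run:
  Position 1 ('a'): continues run of 'a', length=2
  Position 2 ('a'): continues run of 'a', length=3
  Position 3 ('b'): new char, reset run to 1
  Position 4 ('b'): continues run of 'b', length=2
  Position 5 ('b'): continues run of 'b', length=3
  Position 6 ('a'): new char, reset run to 1
  Position 7 ('c'): new char, reset run to 1
  Position 8 ('a'): new char, reset run to 1
  Position 9 ('c'): new char, reset run to 1
Longest run: 'a' with length 3

3


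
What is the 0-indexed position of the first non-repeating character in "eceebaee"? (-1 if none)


Input: eceebaee
Character frequencies:
  'a': 1
  'b': 1
  'c': 1
  'e': 5
Scanning left to right for freq == 1:
  Position 0 ('e'): freq=5, skip
  Position 1 ('c'): unique! => answer = 1

1


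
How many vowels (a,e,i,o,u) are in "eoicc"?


Input: eoicc
Checking each character:
  'e' at position 0: vowel (running total: 1)
  'o' at position 1: vowel (running total: 2)
  'i' at position 2: vowel (running total: 3)
  'c' at position 3: consonant
  'c' at position 4: consonant
Total vowels: 3

3


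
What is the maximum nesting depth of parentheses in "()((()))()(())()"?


Input: "()((()))()(())()"
Tracking depth:
  Position 0 '(': depth becomes 1
  Position 1 ')': depth becomes 0
  Position 2 '(': depth becomes 1
  Position 3 '(': depth becomes 2
  Position 4 '(': depth becomes 3
  Position 5 ')': depth becomes 2
  Position 6 ')': depth becomes 1
  Position 7 ')': depth becomes 0
  Position 8 '(': depth becomes 1
  Position 9 ')': depth becomes 0
  Position 10 '(': depth becomes 1
  Position 11 '(': depth becomes 2
  Position 12 ')': depth becomes 1
  Position 13 ')': depth becomes 0
  Position 14 '(': depth becomes 1
  Position 15 ')': depth becomes 0
Maximum depth reached: 3

3


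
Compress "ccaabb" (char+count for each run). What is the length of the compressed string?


Input: ccaabb
Runs:
  'c' x 2 => "c2"
  'a' x 2 => "a2"
  'b' x 2 => "b2"
Compressed: "c2a2b2"
Compressed length: 6

6


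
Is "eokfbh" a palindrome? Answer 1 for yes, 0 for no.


Input: eokfbh
Reversed: hbfkoe
  Compare pos 0 ('e') with pos 5 ('h'): MISMATCH
  Compare pos 1 ('o') with pos 4 ('b'): MISMATCH
  Compare pos 2 ('k') with pos 3 ('f'): MISMATCH
Result: not a palindrome

0


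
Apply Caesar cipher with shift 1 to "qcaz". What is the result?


Caesar cipher: shift "qcaz" by 1
  'q' (pos 16) + 1 = pos 17 = 'r'
  'c' (pos 2) + 1 = pos 3 = 'd'
  'a' (pos 0) + 1 = pos 1 = 'b'
  'z' (pos 25) + 1 = pos 0 = 'a'
Result: rdba

rdba


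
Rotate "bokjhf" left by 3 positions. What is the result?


Input: "bokjhf", rotate left by 3
First 3 characters: "bok"
Remaining characters: "jhf"
Concatenate remaining + first: "jhf" + "bok" = "jhfbok"

jhfbok


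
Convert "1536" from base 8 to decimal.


Input: "1536" in base 8
Positional expansion:
  Digit '1' (value 1) x 8^3 = 512
  Digit '5' (value 5) x 8^2 = 320
  Digit '3' (value 3) x 8^1 = 24
  Digit '6' (value 6) x 8^0 = 6
Sum = 862

862


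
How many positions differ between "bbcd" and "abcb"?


Comparing "bbcd" and "abcb" position by position:
  Position 0: 'b' vs 'a' => DIFFER
  Position 1: 'b' vs 'b' => same
  Position 2: 'c' vs 'c' => same
  Position 3: 'd' vs 'b' => DIFFER
Positions that differ: 2

2


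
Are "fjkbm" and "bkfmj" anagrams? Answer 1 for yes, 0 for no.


Strings: "fjkbm", "bkfmj"
Sorted first:  bfjkm
Sorted second: bfjkm
Sorted forms match => anagrams

1


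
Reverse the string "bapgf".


Input: bapgf
Reading characters right to left:
  Position 4: 'f'
  Position 3: 'g'
  Position 2: 'p'
  Position 1: 'a'
  Position 0: 'b'
Reversed: fgpab

fgpab


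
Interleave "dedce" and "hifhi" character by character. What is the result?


Interleaving "dedce" and "hifhi":
  Position 0: 'd' from first, 'h' from second => "dh"
  Position 1: 'e' from first, 'i' from second => "ei"
  Position 2: 'd' from first, 'f' from second => "df"
  Position 3: 'c' from first, 'h' from second => "ch"
  Position 4: 'e' from first, 'i' from second => "ei"
Result: dheidfchei

dheidfchei


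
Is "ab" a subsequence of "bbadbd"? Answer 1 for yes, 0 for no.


Check if "ab" is a subsequence of "bbadbd"
Greedy scan:
  Position 0 ('b'): no match needed
  Position 1 ('b'): no match needed
  Position 2 ('a'): matches sub[0] = 'a'
  Position 3 ('d'): no match needed
  Position 4 ('b'): matches sub[1] = 'b'
  Position 5 ('d'): no match needed
All 2 characters matched => is a subsequence

1


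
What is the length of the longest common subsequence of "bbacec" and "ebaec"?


LCS of "bbacec" and "ebaec"
DP table:
           e    b    a    e    c
      0    0    0    0    0    0
  b   0    0    1    1    1    1
  b   0    0    1    1    1    1
  a   0    0    1    2    2    2
  c   0    0    1    2    2    3
  e   0    1    1    2    3    3
  c   0    1    1    2    3    4
LCS length = dp[6][5] = 4

4


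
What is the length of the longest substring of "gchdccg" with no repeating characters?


Input: "gchdccg"
Sliding window (track last position of each char):
  Position 0 ('g'): window [0,0] length 1 -- new best
  Position 1 ('c'): window [0,1] length 2 -- new best
  Position 2 ('h'): window [0,2] length 3 -- new best
  Position 3 ('d'): window [0,3] length 4 -- new best
  Position 4 ('c'): repeat (last at 1), move window start to 2
  Position 4 ('c'): window [2,4] length 3
  Position 5 ('c'): repeat (last at 4), move window start to 5
  Position 5 ('c'): window [5,5] length 1
  Position 6 ('g'): window [5,6] length 2
Longest substring with no repeats: "gchd" with length 4

4


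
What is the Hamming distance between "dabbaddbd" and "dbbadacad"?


Comparing "dabbaddbd" and "dbbadacad" position by position:
  Position 0: 'd' vs 'd' => same
  Position 1: 'a' vs 'b' => differ
  Position 2: 'b' vs 'b' => same
  Position 3: 'b' vs 'a' => differ
  Position 4: 'a' vs 'd' => differ
  Position 5: 'd' vs 'a' => differ
  Position 6: 'd' vs 'c' => differ
  Position 7: 'b' vs 'a' => differ
  Position 8: 'd' vs 'd' => same
Total differences (Hamming distance): 6

6


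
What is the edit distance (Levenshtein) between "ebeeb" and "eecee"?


Computing edit distance: "ebeeb" -> "eecee"
DP table:
           e    e    c    e    e
      0    1    2    3    4    5
  e   1    0    1    2    3    4
  b   2    1    1    2    3    4
  e   3    2    1    2    2    3
  e   4    3    2    2    2    2
  b   5    4    3    3    3    3
Edit distance = dp[5][5] = 3

3


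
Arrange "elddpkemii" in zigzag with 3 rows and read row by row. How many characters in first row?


Zigzag "elddpkemii" into 3 rows:
Placing characters:
  'e' => row 0
  'l' => row 1
  'd' => row 2
  'd' => row 1
  'p' => row 0
  'k' => row 1
  'e' => row 2
  'm' => row 1
  'i' => row 0
  'i' => row 1
Rows:
  Row 0: "epi"
  Row 1: "ldkmi"
  Row 2: "de"
First row length: 3

3


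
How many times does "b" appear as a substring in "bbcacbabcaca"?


Searching for "b" in "bbcacbabcaca"
Scanning each position:
  Position 0: "b" => MATCH
  Position 1: "b" => MATCH
  Position 2: "c" => no
  Position 3: "a" => no
  Position 4: "c" => no
  Position 5: "b" => MATCH
  Position 6: "a" => no
  Position 7: "b" => MATCH
  Position 8: "c" => no
  Position 9: "a" => no
  Position 10: "c" => no
  Position 11: "a" => no
Total occurrences: 4

4


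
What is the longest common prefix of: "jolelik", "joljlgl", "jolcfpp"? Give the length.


Words: jolelik, joljlgl, jolcfpp
  Position 0: all 'j' => match
  Position 1: all 'o' => match
  Position 2: all 'l' => match
  Position 3: ('e', 'j', 'c') => mismatch, stop
LCP = "jol" (length 3)

3


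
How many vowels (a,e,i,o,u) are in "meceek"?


Input: meceek
Checking each character:
  'm' at position 0: consonant
  'e' at position 1: vowel (running total: 1)
  'c' at position 2: consonant
  'e' at position 3: vowel (running total: 2)
  'e' at position 4: vowel (running total: 3)
  'k' at position 5: consonant
Total vowels: 3

3


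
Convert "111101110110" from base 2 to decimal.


Input: "111101110110" in base 2
Positional expansion:
  Digit '1' (value 1) x 2^11 = 2048
  Digit '1' (value 1) x 2^10 = 1024
  Digit '1' (value 1) x 2^9 = 512
  Digit '1' (value 1) x 2^8 = 256
  Digit '0' (value 0) x 2^7 = 0
  Digit '1' (value 1) x 2^6 = 64
  Digit '1' (value 1) x 2^5 = 32
  Digit '1' (value 1) x 2^4 = 16
  Digit '0' (value 0) x 2^3 = 0
  Digit '1' (value 1) x 2^2 = 4
  Digit '1' (value 1) x 2^1 = 2
  Digit '0' (value 0) x 2^0 = 0
Sum = 3958

3958


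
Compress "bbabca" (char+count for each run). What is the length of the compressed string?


Input: bbabca
Runs:
  'b' x 2 => "b2"
  'a' x 1 => "a1"
  'b' x 1 => "b1"
  'c' x 1 => "c1"
  'a' x 1 => "a1"
Compressed: "b2a1b1c1a1"
Compressed length: 10

10


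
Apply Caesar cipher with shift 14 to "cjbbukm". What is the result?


Caesar cipher: shift "cjbbukm" by 14
  'c' (pos 2) + 14 = pos 16 = 'q'
  'j' (pos 9) + 14 = pos 23 = 'x'
  'b' (pos 1) + 14 = pos 15 = 'p'
  'b' (pos 1) + 14 = pos 15 = 'p'
  'u' (pos 20) + 14 = pos 8 = 'i'
  'k' (pos 10) + 14 = pos 24 = 'y'
  'm' (pos 12) + 14 = pos 0 = 'a'
Result: qxppiya

qxppiya


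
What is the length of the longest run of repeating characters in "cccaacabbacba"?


Input: "cccaacabbacba"
Scanning for longest run:
  Position 1 ('c'): continues run of 'c', length=2
  Position 2 ('c'): continues run of 'c', length=3
  Position 3 ('a'): new char, reset run to 1
  Position 4 ('a'): continues run of 'a', length=2
  Position 5 ('c'): new char, reset run to 1
  Position 6 ('a'): new char, reset run to 1
  Position 7 ('b'): new char, reset run to 1
  Position 8 ('b'): continues run of 'b', length=2
  Position 9 ('a'): new char, reset run to 1
  Position 10 ('c'): new char, reset run to 1
  Position 11 ('b'): new char, reset run to 1
  Position 12 ('a'): new char, reset run to 1
Longest run: 'c' with length 3

3


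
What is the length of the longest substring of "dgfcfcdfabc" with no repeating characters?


Input: "dgfcfcdfabc"
Sliding window (track last position of each char):
  Position 0 ('d'): window [0,0] length 1 -- new best
  Position 1 ('g'): window [0,1] length 2 -- new best
  Position 2 ('f'): window [0,2] length 3 -- new best
  Position 3 ('c'): window [0,3] length 4 -- new best
  Position 4 ('f'): repeat (last at 2), move window start to 3
  Position 4 ('f'): window [3,4] length 2
  Position 5 ('c'): repeat (last at 3), move window start to 4
  Position 5 ('c'): window [4,5] length 2
  Position 6 ('d'): window [4,6] length 3
  Position 7 ('f'): repeat (last at 4), move window start to 5
  Position 7 ('f'): window [5,7] length 3
  Position 8 ('a'): window [5,8] length 4
  Position 9 ('b'): window [5,9] length 5 -- new best
  Position 10 ('c'): repeat (last at 5), move window start to 6
  Position 10 ('c'): window [6,10] length 5
Longest substring with no repeats: "cdfab" with length 5

5


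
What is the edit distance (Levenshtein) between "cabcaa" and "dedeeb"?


Computing edit distance: "cabcaa" -> "dedeeb"
DP table:
           d    e    d    e    e    b
      0    1    2    3    4    5    6
  c   1    1    2    3    4    5    6
  a   2    2    2    3    4    5    6
  b   3    3    3    3    4    5    5
  c   4    4    4    4    4    5    6
  a   5    5    5    5    5    5    6
  a   6    6    6    6    6    6    6
Edit distance = dp[6][6] = 6

6


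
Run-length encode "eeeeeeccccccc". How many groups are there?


Input: eeeeeeccccccc
Scanning for consecutive runs:
  Group 1: 'e' x 6 (positions 0-5)
  Group 2: 'c' x 7 (positions 6-12)
Total groups: 2

2


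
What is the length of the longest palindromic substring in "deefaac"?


Input: "deefaac"
Checking substrings for palindromes:
  [1:3] "ee" (len 2) => palindrome
  [4:6] "aa" (len 2) => palindrome
Longest palindromic substring: "ee" with length 2

2


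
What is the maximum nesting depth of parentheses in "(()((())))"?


Input: "(()((())))"
Tracking depth:
  Position 0 '(': depth becomes 1
  Position 1 '(': depth becomes 2
  Position 2 ')': depth becomes 1
  Position 3 '(': depth becomes 2
  Position 4 '(': depth becomes 3
  Position 5 '(': depth becomes 4
  Position 6 ')': depth becomes 3
  Position 7 ')': depth becomes 2
  Position 8 ')': depth becomes 1
  Position 9 ')': depth becomes 0
Maximum depth reached: 4

4


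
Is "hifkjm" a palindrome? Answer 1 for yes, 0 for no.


Input: hifkjm
Reversed: mjkfih
  Compare pos 0 ('h') with pos 5 ('m'): MISMATCH
  Compare pos 1 ('i') with pos 4 ('j'): MISMATCH
  Compare pos 2 ('f') with pos 3 ('k'): MISMATCH
Result: not a palindrome

0


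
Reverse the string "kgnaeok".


Input: kgnaeok
Reading characters right to left:
  Position 6: 'k'
  Position 5: 'o'
  Position 4: 'e'
  Position 3: 'a'
  Position 2: 'n'
  Position 1: 'g'
  Position 0: 'k'
Reversed: koeangk

koeangk


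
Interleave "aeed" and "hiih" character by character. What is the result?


Interleaving "aeed" and "hiih":
  Position 0: 'a' from first, 'h' from second => "ah"
  Position 1: 'e' from first, 'i' from second => "ei"
  Position 2: 'e' from first, 'i' from second => "ei"
  Position 3: 'd' from first, 'h' from second => "dh"
Result: aheieidh

aheieidh


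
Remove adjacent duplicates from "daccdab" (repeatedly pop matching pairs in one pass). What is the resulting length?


Input: daccdab
Stack-based adjacent duplicate removal:
  Read 'd': push. Stack: d
  Read 'a': push. Stack: da
  Read 'c': push. Stack: dac
  Read 'c': matches stack top 'c' => pop. Stack: da
  Read 'd': push. Stack: dad
  Read 'a': push. Stack: dada
  Read 'b': push. Stack: dadab
Final stack: "dadab" (length 5)

5


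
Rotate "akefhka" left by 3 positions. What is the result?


Input: "akefhka", rotate left by 3
First 3 characters: "ake"
Remaining characters: "fhka"
Concatenate remaining + first: "fhka" + "ake" = "fhkaake"

fhkaake


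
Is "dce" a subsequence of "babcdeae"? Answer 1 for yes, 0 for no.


Check if "dce" is a subsequence of "babcdeae"
Greedy scan:
  Position 0 ('b'): no match needed
  Position 1 ('a'): no match needed
  Position 2 ('b'): no match needed
  Position 3 ('c'): no match needed
  Position 4 ('d'): matches sub[0] = 'd'
  Position 5 ('e'): no match needed
  Position 6 ('a'): no match needed
  Position 7 ('e'): no match needed
Only matched 1/3 characters => not a subsequence

0


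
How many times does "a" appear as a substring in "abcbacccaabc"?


Searching for "a" in "abcbacccaabc"
Scanning each position:
  Position 0: "a" => MATCH
  Position 1: "b" => no
  Position 2: "c" => no
  Position 3: "b" => no
  Position 4: "a" => MATCH
  Position 5: "c" => no
  Position 6: "c" => no
  Position 7: "c" => no
  Position 8: "a" => MATCH
  Position 9: "a" => MATCH
  Position 10: "b" => no
  Position 11: "c" => no
Total occurrences: 4

4


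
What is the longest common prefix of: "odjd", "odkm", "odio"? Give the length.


Words: odjd, odkm, odio
  Position 0: all 'o' => match
  Position 1: all 'd' => match
  Position 2: ('j', 'k', 'i') => mismatch, stop
LCP = "od" (length 2)

2


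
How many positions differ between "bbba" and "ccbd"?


Comparing "bbba" and "ccbd" position by position:
  Position 0: 'b' vs 'c' => DIFFER
  Position 1: 'b' vs 'c' => DIFFER
  Position 2: 'b' vs 'b' => same
  Position 3: 'a' vs 'd' => DIFFER
Positions that differ: 3

3


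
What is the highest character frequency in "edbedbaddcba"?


Input: edbedbaddcba
Character counts:
  'a': 2
  'b': 3
  'c': 1
  'd': 4
  'e': 2
Maximum frequency: 4

4


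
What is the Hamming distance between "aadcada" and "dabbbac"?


Comparing "aadcada" and "dabbbac" position by position:
  Position 0: 'a' vs 'd' => differ
  Position 1: 'a' vs 'a' => same
  Position 2: 'd' vs 'b' => differ
  Position 3: 'c' vs 'b' => differ
  Position 4: 'a' vs 'b' => differ
  Position 5: 'd' vs 'a' => differ
  Position 6: 'a' vs 'c' => differ
Total differences (Hamming distance): 6

6


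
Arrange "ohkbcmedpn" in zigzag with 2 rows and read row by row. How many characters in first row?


Zigzag "ohkbcmedpn" into 2 rows:
Placing characters:
  'o' => row 0
  'h' => row 1
  'k' => row 0
  'b' => row 1
  'c' => row 0
  'm' => row 1
  'e' => row 0
  'd' => row 1
  'p' => row 0
  'n' => row 1
Rows:
  Row 0: "okcep"
  Row 1: "hbmdn"
First row length: 5

5


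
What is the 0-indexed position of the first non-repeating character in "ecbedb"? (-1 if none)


Input: ecbedb
Character frequencies:
  'b': 2
  'c': 1
  'd': 1
  'e': 2
Scanning left to right for freq == 1:
  Position 0 ('e'): freq=2, skip
  Position 1 ('c'): unique! => answer = 1

1


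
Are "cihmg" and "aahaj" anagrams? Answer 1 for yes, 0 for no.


Strings: "cihmg", "aahaj"
Sorted first:  cghim
Sorted second: aaahj
Differ at position 0: 'c' vs 'a' => not anagrams

0


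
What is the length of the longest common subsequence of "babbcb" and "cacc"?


LCS of "babbcb" and "cacc"
DP table:
           c    a    c    c
      0    0    0    0    0
  b   0    0    0    0    0
  a   0    0    1    1    1
  b   0    0    1    1    1
  b   0    0    1    1    1
  c   0    1    1    2    2
  b   0    1    1    2    2
LCS length = dp[6][4] = 2

2
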